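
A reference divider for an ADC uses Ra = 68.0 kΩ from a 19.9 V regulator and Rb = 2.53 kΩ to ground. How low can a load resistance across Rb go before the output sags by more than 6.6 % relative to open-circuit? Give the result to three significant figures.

Output resistance R_th = Ra‖Rb = (68.0 × 2.53)/70.53 = 2.439 kΩ.
The fractional drop is R_th/(R_th + R_L); requiring this ≤ 0.0660 gives R_L ≥ R_th(1/0.0660 − 1) = 2.439 × 14.15 = 34.5 kΩ.

R_L(min) ≈ 34.5 kΩ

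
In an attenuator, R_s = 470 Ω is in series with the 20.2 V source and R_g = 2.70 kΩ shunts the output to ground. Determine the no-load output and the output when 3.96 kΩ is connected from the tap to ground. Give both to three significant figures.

Open-circuit: V = 20.2 × 2700/(470 + 2700) = 17.2 V.
With the load, R_g becomes R_g‖R_L = 1605 Ω, so V = 20.2 × 1605/2075 = 15.6 V.

Unloaded: 17.2 V; loaded: 15.6 V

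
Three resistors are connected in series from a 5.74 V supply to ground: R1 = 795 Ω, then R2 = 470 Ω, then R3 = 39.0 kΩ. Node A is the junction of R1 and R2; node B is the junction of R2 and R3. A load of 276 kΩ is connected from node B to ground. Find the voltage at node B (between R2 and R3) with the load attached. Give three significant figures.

At node B, R3 is in parallel with the load: R3‖R_L = 34170 Ω.
Below node A the resistance is R2 + (R3‖R_L) = 34640 Ω, so V_A = 5.74 × 34640/35440 = 5.611 V.
Then V_B = V_A × (R3‖R_L)/(R2 + R3‖R_L) = 5.611 × 34170/34640 = 5.54 V.

V ≈ 5.54 V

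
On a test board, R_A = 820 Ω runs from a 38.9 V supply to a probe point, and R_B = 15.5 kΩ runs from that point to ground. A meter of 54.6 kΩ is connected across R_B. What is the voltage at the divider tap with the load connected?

V_out ≈ 36.4 V

The load sits in parallel with R_B: R_B‖R_L = (15500 × 54600) / (15500 + 54600) = 12070 Ω.
V_out = 38.9 × 12070 / (820 + 12070) = 38.9 × 12070/12890 = 36.4 V.
(Unloaded it would have been 36.9 V.)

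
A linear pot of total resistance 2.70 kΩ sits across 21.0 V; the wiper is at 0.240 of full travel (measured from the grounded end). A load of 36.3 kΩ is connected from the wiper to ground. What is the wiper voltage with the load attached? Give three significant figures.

The wiper splits the pot into (1−α)R = 2052 Ω above and αR = 648.0 Ω below.
Lower section ‖ load = 636.6 Ω.
V_wiper = 21.0 × 636.6/(2052 + 636.6) = 4.97 V.

V ≈ 4.97 V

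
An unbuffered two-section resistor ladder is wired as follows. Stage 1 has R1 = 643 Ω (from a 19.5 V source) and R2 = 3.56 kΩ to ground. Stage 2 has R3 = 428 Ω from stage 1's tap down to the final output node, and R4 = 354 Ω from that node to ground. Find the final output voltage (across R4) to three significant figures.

V_out ≈ 4.41 V

Stage 2 presents R3+R4 = 782.0 Ω as a load on stage 1's tap.
Stage 1's lower leg becomes R2‖(R3+R4) = 641.2 Ω, so V_mid = 19.5 × 641.2/1284 = 9.736 V.
Stage 2 is itself unloaded: V_out = V_mid × R4/(R3+R4) = 9.736 × 354/782.0 = 4.41 V.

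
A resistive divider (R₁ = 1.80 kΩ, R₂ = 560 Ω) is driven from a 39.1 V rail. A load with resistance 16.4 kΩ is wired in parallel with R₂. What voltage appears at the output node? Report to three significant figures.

V_out ≈ 9.04 V

The load sits in parallel with R₂: R₂‖R_L = (560 × 16400) / (560 + 16400) = 541.5 Ω.
V_out = 39.1 × 541.5 / (1800 + 541.5) = 39.1 × 541.5/2342 = 9.04 V.
(Unloaded it would have been 9.28 V.)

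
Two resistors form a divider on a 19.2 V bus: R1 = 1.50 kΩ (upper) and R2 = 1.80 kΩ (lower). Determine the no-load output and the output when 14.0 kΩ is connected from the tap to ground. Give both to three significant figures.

Unloaded: 10.5 V; loaded: 9.89 V

Open-circuit: V = 19.2 × 1.80/(1.50 + 1.80) = 10.5 V.
With the load, R2 becomes R2‖R_L = 1.595 kΩ, so V = 19.2 × 1.595/3.095 = 9.89 V.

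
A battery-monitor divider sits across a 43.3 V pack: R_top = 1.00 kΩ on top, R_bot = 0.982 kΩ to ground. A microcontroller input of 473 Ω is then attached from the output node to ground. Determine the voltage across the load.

V_out ≈ 10.5 V

The load sits in parallel with R_bot: R_bot‖R_L = (982 × 473) / (982 + 473) = 319.2 Ω.
V_out = 43.3 × 319.2 / (1000 + 319.2) = 43.3 × 319.2/1319 = 10.5 V.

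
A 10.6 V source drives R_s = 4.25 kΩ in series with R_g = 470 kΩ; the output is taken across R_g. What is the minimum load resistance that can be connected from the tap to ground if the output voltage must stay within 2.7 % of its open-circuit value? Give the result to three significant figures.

Output resistance R_th = R_s‖R_g = (4.25 × 470)/474.2 = 4.212 kΩ.
The fractional drop is R_th/(R_th + R_L); requiring this ≤ 0.0270 gives R_L ≥ R_th(1/0.0270 − 1) = 4.212 × 36.04 = 152 kΩ.

R_L(min) ≈ 152 kΩ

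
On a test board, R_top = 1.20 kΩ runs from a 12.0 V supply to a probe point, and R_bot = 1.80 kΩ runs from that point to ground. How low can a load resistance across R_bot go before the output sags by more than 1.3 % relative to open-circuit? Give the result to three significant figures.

Output resistance R_th = R_top‖R_bot = (1200 × 1800)/3000 = 720.0 Ω.
The fractional drop is R_th/(R_th + R_L); requiring this ≤ 0.0130 gives R_L ≥ R_th(1/0.0130 − 1) = 720.0 × 75.92 = 54.7 kΩ.

R_L(min) ≈ 54.7 kΩ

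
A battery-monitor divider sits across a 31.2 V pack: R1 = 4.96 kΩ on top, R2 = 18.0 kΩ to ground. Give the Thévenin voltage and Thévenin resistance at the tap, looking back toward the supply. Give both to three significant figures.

V_th = 24.5 V, R_th = 3.89 kΩ

V_th is the open-circuit tap voltage: 31.2 × 18.0/(4.96 + 18.0) = 24.5 V.
With the supply zeroed, R1 and R2 appear in parallel from the tap: R_th = R1‖R2 = (4.96 × 18.0)/22.96 = 3.89 kΩ.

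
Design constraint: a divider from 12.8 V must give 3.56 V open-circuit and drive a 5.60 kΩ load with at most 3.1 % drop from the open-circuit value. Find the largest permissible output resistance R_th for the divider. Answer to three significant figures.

R_th ≤ 179 Ω

Loading drop = R_th/(R_th + R_L) ≤ 0.0310, so R_th ≤ R_L · ε/(1−ε) = 5.60 kΩ × 0.0310/0.9690 = 179 Ω.
(Any R1, R2 with R2/(R1+R2) = 0.278 and R1‖R2 ≤ 179 Ω will meet the spec.)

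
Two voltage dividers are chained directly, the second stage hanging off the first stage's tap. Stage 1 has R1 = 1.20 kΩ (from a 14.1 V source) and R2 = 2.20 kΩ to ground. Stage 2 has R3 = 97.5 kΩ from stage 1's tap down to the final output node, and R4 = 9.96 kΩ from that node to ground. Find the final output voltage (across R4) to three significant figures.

V_out ≈ 0.840 V

Stage 2 presents R3+R4 = 107.5 kΩ as a load on stage 1's tap.
Stage 1's lower leg becomes R2‖(R3+R4) = 2.156 kΩ, so V_mid = 14.1 × 2.156/3.356 = 9.058 V.
Stage 2 is itself unloaded: V_out = V_mid × R4/(R3+R4) = 9.058 × 9.96/107.5 = 0.840 V.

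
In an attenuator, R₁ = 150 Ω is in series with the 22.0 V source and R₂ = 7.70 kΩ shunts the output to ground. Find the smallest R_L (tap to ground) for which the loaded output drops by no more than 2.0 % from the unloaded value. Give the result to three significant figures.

Output resistance R_th = R₁‖R₂ = (150 × 7700)/7850 = 147.1 Ω.
The fractional drop is R_th/(R_th + R_L); requiring this ≤ 0.0200 gives R_L ≥ R_th(1/0.0200 − 1) = 147.1 × 49.00 = 7.21 kΩ.

R_L(min) ≈ 7.21 kΩ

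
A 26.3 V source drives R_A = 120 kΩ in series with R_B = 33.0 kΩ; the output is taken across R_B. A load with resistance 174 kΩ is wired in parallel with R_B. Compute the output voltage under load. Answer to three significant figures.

The load sits in parallel with R_B: R_B‖R_L = (33.0 × 174) / (33.0 + 174) = 27.74 kΩ.
V_out = 26.3 × 27.74 / (120 + 27.74) = 26.3 × 27.74/147.7 = 4.94 V.

V_out ≈ 4.94 V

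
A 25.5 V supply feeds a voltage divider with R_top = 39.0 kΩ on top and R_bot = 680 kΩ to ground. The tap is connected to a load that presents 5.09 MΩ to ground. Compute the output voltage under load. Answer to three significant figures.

V_out ≈ 23.9 V

The load sits in parallel with R_bot: R_bot‖R_L = (680 × 5090) / (680 + 5090) = 599.9 kΩ.
V_out = 25.5 × 599.9 / (39.0 + 599.9) = 25.5 × 599.9/638.9 = 23.9 V.
(Unloaded it would have been 24.1 V.)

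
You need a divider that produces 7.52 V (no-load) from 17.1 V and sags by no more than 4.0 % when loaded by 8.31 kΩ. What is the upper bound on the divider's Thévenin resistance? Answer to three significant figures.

R_th ≤ 346 Ω

Loading drop = R_th/(R_th + R_L) ≤ 0.0400, so R_th ≤ R_L · ε/(1−ε) = 8.31 kΩ × 0.0400/0.9600 = 346 Ω.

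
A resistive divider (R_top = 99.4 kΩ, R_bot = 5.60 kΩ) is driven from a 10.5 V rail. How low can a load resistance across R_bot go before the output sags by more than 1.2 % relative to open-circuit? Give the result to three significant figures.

Output resistance R_th = R_top‖R_bot = (99.4 × 5.60)/105.0 = 5.301 kΩ.
The fractional drop is R_th/(R_th + R_L); requiring this ≤ 0.0120 gives R_L ≥ R_th(1/0.0120 − 1) = 5.301 × 82.33 = 436 kΩ.

R_L(min) ≈ 436 kΩ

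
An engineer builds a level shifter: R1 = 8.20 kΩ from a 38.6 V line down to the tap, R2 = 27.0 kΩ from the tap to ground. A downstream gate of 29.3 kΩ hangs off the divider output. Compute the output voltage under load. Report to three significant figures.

V_out ≈ 24.4 V

The load sits in parallel with R2: R2‖R_L = (27.0 × 29.3) / (27.0 + 29.3) = 14.05 kΩ.
V_out = 38.6 × 14.05 / (8.20 + 14.05) = 38.6 × 14.05/22.25 = 24.4 V.
(Unloaded it would have been 29.6 V.)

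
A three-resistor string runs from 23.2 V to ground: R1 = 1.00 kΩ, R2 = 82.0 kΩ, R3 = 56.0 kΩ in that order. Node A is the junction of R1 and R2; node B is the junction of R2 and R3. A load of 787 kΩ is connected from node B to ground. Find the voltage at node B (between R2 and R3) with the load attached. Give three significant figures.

At node B, R3 is in parallel with the load: R3‖R_L = 52.28 kΩ.
Below node A the resistance is R2 + (R3‖R_L) = 134.3 kΩ, so V_A = 23.2 × 134.3/135.3 = 23.03 V.
Then V_B = V_A × (R3‖R_L)/(R2 + R3‖R_L) = 23.03 × 52.28/134.3 = 8.97 V.

V ≈ 8.97 V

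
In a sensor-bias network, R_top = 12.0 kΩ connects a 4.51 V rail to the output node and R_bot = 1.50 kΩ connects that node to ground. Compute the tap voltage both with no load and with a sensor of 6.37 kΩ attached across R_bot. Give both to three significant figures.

Unloaded: 0.501 V; loaded: 0.414 V

Open-circuit: V = 4.51 × 1.50/(12.0 + 1.50) = 0.501 V.
With the load, R_bot becomes R_bot‖R_L = 1.214 kΩ, so V = 4.51 × 1.214/13.21 = 0.414 V.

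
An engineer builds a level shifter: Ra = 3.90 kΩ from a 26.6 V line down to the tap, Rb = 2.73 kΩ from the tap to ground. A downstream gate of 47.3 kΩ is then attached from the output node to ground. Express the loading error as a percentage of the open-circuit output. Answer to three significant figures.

The divider's output (Thévenin) resistance is Ra‖Rb = 1.606 kΩ.
Fractional drop under load = R_th/(R_th + R_L) = 1.606 / (1.606 + 47.3) = 0.03284.
So the output falls by 3.28 %.

3.28 %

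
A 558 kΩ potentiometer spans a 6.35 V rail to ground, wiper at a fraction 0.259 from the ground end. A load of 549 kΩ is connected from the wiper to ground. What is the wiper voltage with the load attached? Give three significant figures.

The wiper splits the pot into (1−α)R = 413.5 kΩ above and αR = 144.5 kΩ below.
Lower section ‖ load = 114.4 kΩ.
V_wiper = 6.35 × 114.4/(413.5 + 114.4) = 1.38 V.

V ≈ 1.38 V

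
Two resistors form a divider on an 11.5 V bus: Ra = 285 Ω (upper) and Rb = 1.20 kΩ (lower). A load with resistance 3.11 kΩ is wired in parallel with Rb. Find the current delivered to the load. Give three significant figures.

Rb‖R_L = 865.9 Ω; V_out = 11.5 × 865.9/1151 = 8.652 V.
I_L = V_out / R_L = 8.652 / 3.11 kΩ = 2.78 mA.

I_L ≈ 2.78 mA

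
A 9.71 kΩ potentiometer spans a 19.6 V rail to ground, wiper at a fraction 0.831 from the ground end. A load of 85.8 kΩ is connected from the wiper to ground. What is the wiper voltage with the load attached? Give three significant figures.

V ≈ 16.0 V

The wiper splits the pot into (1−α)R = 1.641 kΩ above and αR = 8.069 kΩ below.
Lower section ‖ load = 7.375 kΩ.
V_wiper = 19.6 × 7.375/(1.641 + 7.375) = 16.0 V.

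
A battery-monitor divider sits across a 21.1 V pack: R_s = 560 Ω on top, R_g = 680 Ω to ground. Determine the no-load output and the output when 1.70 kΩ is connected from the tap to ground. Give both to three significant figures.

Unloaded: 11.6 V; loaded: 9.80 V

Open-circuit: V = 21.1 × 680/(560 + 680) = 11.6 V.
With the load, R_g becomes R_g‖R_L = 485.7 Ω, so V = 21.1 × 485.7/1046 = 9.80 V.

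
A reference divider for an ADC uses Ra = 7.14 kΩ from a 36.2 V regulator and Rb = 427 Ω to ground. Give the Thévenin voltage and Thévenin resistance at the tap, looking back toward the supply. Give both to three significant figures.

V_th is the open-circuit tap voltage: 36.2 × 427/(7140 + 427) = 2.04 V.
With the supply zeroed, Ra and Rb appear in parallel from the tap: R_th = Ra‖Rb = (7140 × 427)/7567 = 403 Ω.

V_th = 2.04 V, R_th = 403 Ω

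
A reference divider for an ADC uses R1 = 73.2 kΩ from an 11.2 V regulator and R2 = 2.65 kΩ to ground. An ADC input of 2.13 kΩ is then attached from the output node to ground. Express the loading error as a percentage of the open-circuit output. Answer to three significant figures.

54.6 %

The divider's output (Thévenin) resistance is R1‖R2 = 2.557 kΩ.
Fractional drop under load = R_th/(R_th + R_L) = 2.557 / (2.557 + 2.13) = 0.5456.
So the output falls by 54.6 %.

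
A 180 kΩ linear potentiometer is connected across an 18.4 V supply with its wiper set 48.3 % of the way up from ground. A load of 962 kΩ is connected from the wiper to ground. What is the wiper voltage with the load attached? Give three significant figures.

V ≈ 8.49 V

The wiper splits the pot into (1−α)R = 93.06 kΩ above and αR = 86.94 kΩ below.
Lower section ‖ load = 79.73 kΩ.
V_wiper = 18.4 × 79.73/(93.06 + 79.73) = 8.49 V.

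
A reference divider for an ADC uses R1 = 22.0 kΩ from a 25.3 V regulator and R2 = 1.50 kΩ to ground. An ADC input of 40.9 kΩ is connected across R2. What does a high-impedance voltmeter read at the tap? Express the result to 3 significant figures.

The load sits in parallel with R2: R2‖R_L = (1.50 × 40.9) / (1.50 + 40.9) = 1.447 kΩ.
V_out = 25.3 × 1.447 / (22.0 + 1.447) = 25.3 × 1.447/23.45 = 1.56 V.

V_out ≈ 1.56 V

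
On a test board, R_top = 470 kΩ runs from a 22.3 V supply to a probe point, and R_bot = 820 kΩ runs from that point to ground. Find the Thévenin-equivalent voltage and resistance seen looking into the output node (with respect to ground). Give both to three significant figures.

V_th is the open-circuit tap voltage: 22.3 × 820/(470 + 820) = 14.2 V.
With the supply zeroed, R_top and R_bot appear in parallel from the tap: R_th = R_top‖R_bot = (470 × 820)/1290 = 299 kΩ.

V_th = 14.2 V, R_th = 299 kΩ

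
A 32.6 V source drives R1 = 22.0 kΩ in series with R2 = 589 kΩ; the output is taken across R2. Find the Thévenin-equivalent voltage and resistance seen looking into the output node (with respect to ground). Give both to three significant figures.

V_th = 31.4 V, R_th = 21.2 kΩ

V_th is the open-circuit tap voltage: 32.6 × 589/(22.0 + 589) = 31.4 V.
With the supply zeroed, R1 and R2 appear in parallel from the tap: R_th = R1‖R2 = (22.0 × 589)/611.0 = 21.2 kΩ.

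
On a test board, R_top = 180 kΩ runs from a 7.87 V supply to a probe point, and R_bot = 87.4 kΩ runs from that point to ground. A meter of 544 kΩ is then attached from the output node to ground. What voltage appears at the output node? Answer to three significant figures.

The load sits in parallel with R_bot: R_bot‖R_L = (87.4 × 544) / (87.4 + 544) = 75.30 kΩ.
V_out = 7.87 × 75.30 / (180 + 75.30) = 7.87 × 75.30/255.3 = 2.32 V.
(Unloaded it would have been 2.57 V.)

V_out ≈ 2.32 V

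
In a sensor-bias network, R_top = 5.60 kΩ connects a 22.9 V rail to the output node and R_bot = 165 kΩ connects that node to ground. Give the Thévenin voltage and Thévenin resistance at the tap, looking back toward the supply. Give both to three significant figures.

V_th is the open-circuit tap voltage: 22.9 × 165/(5.60 + 165) = 22.1 V.
With the supply zeroed, R_top and R_bot appear in parallel from the tap: R_th = R_top‖R_bot = (5.60 × 165)/170.6 = 5.42 kΩ.

V_th = 22.1 V, R_th = 5.42 kΩ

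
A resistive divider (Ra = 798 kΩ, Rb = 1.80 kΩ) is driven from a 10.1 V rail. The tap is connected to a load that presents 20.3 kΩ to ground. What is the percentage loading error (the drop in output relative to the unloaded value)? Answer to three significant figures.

Unloaded V = 10.1 × 1.80/799.8 = 0.022731 V.
Loaded: Rb‖R_L = 1.653 kΩ, giving V = 10.1 × 1.653/799.7 = 0.020883 V.
Drop = (0.022731 − 0.020883) / 0.022731 = 8.13 %.

8.13 %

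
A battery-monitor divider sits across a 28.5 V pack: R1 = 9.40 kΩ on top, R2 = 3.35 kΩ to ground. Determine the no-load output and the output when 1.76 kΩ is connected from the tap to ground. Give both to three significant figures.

Open-circuit: V = 28.5 × 3.35/(9.40 + 3.35) = 7.49 V.
With the load, R2 becomes R2‖R_L = 1.154 kΩ, so V = 28.5 × 1.154/10.55 = 3.12 V.

Unloaded: 7.49 V; loaded: 3.12 V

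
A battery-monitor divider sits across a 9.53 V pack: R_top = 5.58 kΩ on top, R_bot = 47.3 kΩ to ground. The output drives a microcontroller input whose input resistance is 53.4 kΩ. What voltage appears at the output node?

V_out ≈ 7.80 V

The load sits in parallel with R_bot: R_bot‖R_L = (47.3 × 53.4) / (47.3 + 53.4) = 25.08 kΩ.
V_out = 9.53 × 25.08 / (5.58 + 25.08) = 9.53 × 25.08/30.66 = 7.80 V.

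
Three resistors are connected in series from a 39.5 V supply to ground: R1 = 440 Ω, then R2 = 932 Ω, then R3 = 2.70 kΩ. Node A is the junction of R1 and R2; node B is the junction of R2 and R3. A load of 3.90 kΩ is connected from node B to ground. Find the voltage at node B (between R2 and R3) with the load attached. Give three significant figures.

At node B, R3 is in parallel with the load: R3‖R_L = 1595 Ω.
Below node A the resistance is R2 + (R3‖R_L) = 2527 Ω, so V_A = 39.5 × 2527/2967 = 33.64 V.
Then V_B = V_A × (R3‖R_L)/(R2 + R3‖R_L) = 33.64 × 1595/2527 = 21.2 V.

V ≈ 21.2 V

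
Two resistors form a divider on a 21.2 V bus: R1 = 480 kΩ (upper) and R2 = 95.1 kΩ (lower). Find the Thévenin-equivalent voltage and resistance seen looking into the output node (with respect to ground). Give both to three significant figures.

V_th = 3.51 V, R_th = 79.4 kΩ

V_th is the open-circuit tap voltage: 21.2 × 95.1/(480 + 95.1) = 3.51 V.
With the supply zeroed, R1 and R2 appear in parallel from the tap: R_th = R1‖R2 = (480 × 95.1)/575.1 = 79.4 kΩ.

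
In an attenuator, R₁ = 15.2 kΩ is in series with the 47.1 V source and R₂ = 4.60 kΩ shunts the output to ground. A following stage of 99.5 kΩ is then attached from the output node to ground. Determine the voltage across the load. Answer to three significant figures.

V_out ≈ 10.6 V

The load sits in parallel with R₂: R₂‖R_L = (4.60 × 99.5) / (4.60 + 99.5) = 4.397 kΩ.
V_out = 47.1 × 4.397 / (15.2 + 4.397) = 47.1 × 4.397/19.60 = 10.6 V.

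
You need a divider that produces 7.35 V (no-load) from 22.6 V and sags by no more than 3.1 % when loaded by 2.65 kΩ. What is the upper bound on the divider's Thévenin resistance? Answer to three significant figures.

R_th ≤ 84.8 Ω

Loading drop = R_th/(R_th + R_L) ≤ 0.0310, so R_th ≤ R_L · ε/(1−ε) = 2.65 kΩ × 0.0310/0.9690 = 84.8 Ω.
(Any R1, R2 with R2/(R1+R2) = 0.325 and R1‖R2 ≤ 84.8 Ω will meet the spec.)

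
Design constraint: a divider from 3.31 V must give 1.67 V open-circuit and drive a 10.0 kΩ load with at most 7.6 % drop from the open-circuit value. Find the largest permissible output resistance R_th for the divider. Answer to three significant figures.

R_th ≤ 823 Ω

Loading drop = R_th/(R_th + R_L) ≤ 0.0760, so R_th ≤ R_L · ε/(1−ε) = 10.0 kΩ × 0.0760/0.9240 = 823 Ω.
(Any R1, R2 with R2/(R1+R2) = 0.505 and R1‖R2 ≤ 823 Ω will meet the spec.)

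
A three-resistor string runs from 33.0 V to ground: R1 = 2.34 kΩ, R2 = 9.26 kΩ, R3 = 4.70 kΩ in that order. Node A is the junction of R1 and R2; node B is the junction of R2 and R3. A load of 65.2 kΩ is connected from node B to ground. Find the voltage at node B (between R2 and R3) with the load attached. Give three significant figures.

At node B, R3 is in parallel with the load: R3‖R_L = 4.384 kΩ.
Below node A the resistance is R2 + (R3‖R_L) = 13.64 kΩ, so V_A = 33.0 × 13.64/15.98 = 28.17 V.
Then V_B = V_A × (R3‖R_L)/(R2 + R3‖R_L) = 28.17 × 4.384/13.64 = 9.05 V.

V ≈ 9.05 V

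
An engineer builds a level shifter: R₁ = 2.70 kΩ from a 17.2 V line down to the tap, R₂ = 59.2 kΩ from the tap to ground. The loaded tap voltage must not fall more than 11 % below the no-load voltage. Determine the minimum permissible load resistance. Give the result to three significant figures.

R_L(min) ≈ 20.9 kΩ

Output resistance R_th = R₁‖R₂ = (2.70 × 59.2)/61.90 = 2.582 kΩ.
The fractional drop is R_th/(R_th + R_L); requiring this ≤ 0.110 gives R_L ≥ R_th(1/0.110 − 1) = 2.582 × 8.091 = 20.9 kΩ.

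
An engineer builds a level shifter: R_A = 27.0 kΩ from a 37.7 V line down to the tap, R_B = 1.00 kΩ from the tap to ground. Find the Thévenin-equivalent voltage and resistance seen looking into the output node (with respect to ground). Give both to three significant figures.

V_th is the open-circuit tap voltage: 37.7 × 1.00/(27.0 + 1.00) = 1.35 V.
With the supply zeroed, R_A and R_B appear in parallel from the tap: R_th = R_A‖R_B = (27.0 × 1.00)/28.00 = 964 Ω.

V_th = 1.35 V, R_th = 964 Ω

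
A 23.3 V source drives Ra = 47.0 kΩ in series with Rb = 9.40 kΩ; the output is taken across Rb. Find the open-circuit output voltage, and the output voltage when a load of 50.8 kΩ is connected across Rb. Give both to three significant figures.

Unloaded: 3.88 V; loaded: 3.36 V

Open-circuit: V = 23.3 × 9.40/(47.0 + 9.40) = 3.88 V.
With the load, Rb becomes Rb‖R_L = 7.932 kΩ, so V = 23.3 × 7.932/54.93 = 3.36 V.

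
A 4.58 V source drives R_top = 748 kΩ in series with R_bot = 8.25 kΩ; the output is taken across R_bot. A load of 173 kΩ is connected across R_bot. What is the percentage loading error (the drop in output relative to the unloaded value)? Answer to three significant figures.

The divider's output (Thévenin) resistance is R_top‖R_bot = 8.160 kΩ.
Fractional drop under load = R_th/(R_th + R_L) = 8.160 / (8.160 + 173) = 0.04504.
So the output falls by 4.50 %.

4.50 %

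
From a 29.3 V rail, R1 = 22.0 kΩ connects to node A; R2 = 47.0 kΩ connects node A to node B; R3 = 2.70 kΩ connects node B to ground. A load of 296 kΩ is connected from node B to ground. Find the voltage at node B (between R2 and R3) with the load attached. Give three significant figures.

V ≈ 1.09 V

At node B, R3 is in parallel with the load: R3‖R_L = 2.676 kΩ.
Below node A the resistance is R2 + (R3‖R_L) = 49.68 kΩ, so V_A = 29.3 × 49.68/71.68 = 20.31 V.
Then V_B = V_A × (R3‖R_L)/(R2 + R3‖R_L) = 20.31 × 2.676/49.68 = 1.09 V.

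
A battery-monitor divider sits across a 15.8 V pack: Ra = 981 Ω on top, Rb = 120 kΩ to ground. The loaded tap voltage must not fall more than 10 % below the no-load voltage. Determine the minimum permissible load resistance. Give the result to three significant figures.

Output resistance R_th = Ra‖Rb = (981 × 120000)/121000 = 973.0 Ω.
The fractional drop is R_th/(R_th + R_L); requiring this ≤ 0.100 gives R_L ≥ R_th(1/0.100 − 1) = 973.0 × 9.000 = 8.76 kΩ.

R_L(min) ≈ 8.76 kΩ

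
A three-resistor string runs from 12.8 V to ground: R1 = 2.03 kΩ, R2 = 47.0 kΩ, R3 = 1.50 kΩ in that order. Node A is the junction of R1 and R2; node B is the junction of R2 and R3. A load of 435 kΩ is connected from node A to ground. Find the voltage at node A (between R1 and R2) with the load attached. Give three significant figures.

Below node A the series string R2+R3 = 48.50 kΩ sits in parallel with the 435 kΩ load: 43.63 kΩ.
V_A = 12.8 × 43.63/(2.03 + 43.63) = 12.2 V.

V ≈ 12.2 V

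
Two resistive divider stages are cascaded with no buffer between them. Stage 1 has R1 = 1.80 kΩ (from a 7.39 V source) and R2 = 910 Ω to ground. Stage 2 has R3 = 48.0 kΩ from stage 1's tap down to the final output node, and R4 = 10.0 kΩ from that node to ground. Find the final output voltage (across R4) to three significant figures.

V_out ≈ 0.423 V

Stage 2 presents R3+R4 = 58000 Ω as a load on stage 1's tap.
Stage 1's lower leg becomes R2‖(R3+R4) = 895.9 Ω, so V_mid = 7.39 × 895.9/2696 = 2.456 V.
Stage 2 is itself unloaded: V_out = V_mid × R4/(R3+R4) = 2.456 × 10000/58000 = 0.423 V.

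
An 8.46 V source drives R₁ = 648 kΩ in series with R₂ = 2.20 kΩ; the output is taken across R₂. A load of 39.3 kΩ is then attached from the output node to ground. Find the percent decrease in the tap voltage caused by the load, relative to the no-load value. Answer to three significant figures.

The divider's output (Thévenin) resistance is R₁‖R₂ = 2.193 kΩ.
Fractional drop under load = R_th/(R_th + R_L) = 2.193 / (2.193 + 39.3) = 0.05284.
So the output falls by 5.28 %.

5.28 %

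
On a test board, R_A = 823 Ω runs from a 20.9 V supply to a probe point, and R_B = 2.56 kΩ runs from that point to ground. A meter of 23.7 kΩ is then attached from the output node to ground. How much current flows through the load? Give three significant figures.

R_B‖R_L = 2310 Ω; V_out = 20.9 × 2310/3133 = 15.41 V.
I_L = V_out / R_L = 15.41 / 23.7 kΩ = 0.650 mA.

I_L ≈ 0.650 mA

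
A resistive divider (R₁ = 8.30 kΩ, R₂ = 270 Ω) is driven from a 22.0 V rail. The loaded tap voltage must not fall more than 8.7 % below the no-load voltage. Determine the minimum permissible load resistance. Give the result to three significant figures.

Output resistance R_th = R₁‖R₂ = (8300 × 270)/8570 = 261.5 Ω.
The fractional drop is R_th/(R_th + R_L); requiring this ≤ 0.0870 gives R_L ≥ R_th(1/0.0870 − 1) = 261.5 × 10.49 = 2.74 kΩ.

R_L(min) ≈ 2.74 kΩ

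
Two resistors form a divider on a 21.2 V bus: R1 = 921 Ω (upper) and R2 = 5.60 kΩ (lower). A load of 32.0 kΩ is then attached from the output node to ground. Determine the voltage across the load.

The load sits in parallel with R2: R2‖R_L = (5600 × 32000) / (5600 + 32000) = 4766 Ω.
V_out = 21.2 × 4766 / (921 + 4766) = 21.2 × 4766/5687 = 17.8 V.

V_out ≈ 17.8 V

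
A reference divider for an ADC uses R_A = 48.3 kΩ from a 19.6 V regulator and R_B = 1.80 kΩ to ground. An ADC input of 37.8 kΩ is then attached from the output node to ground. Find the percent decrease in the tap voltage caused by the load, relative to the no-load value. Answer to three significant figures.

The divider's output (Thévenin) resistance is R_A‖R_B = 1.735 kΩ.
Fractional drop under load = R_th/(R_th + R_L) = 1.735 / (1.735 + 37.8) = 0.04389.
So the output falls by 4.39 %.

4.39 %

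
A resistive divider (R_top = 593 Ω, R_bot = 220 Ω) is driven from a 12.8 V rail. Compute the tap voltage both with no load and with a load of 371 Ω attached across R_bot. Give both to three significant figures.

Open-circuit: V = 12.8 × 220/(593 + 220) = 3.46 V.
With the load, R_bot becomes R_bot‖R_L = 138.1 Ω, so V = 12.8 × 138.1/731.1 = 2.42 V.

Unloaded: 3.46 V; loaded: 2.42 V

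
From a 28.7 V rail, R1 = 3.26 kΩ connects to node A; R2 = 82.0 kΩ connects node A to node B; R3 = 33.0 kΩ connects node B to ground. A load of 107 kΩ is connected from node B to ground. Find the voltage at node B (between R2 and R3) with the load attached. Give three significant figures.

At node B, R3 is in parallel with the load: R3‖R_L = 25.22 kΩ.
Below node A the resistance is R2 + (R3‖R_L) = 107.2 kΩ, so V_A = 28.7 × 107.2/110.5 = 27.85 V.
Then V_B = V_A × (R3‖R_L)/(R2 + R3‖R_L) = 27.85 × 25.22/107.2 = 6.55 V.

V ≈ 6.55 V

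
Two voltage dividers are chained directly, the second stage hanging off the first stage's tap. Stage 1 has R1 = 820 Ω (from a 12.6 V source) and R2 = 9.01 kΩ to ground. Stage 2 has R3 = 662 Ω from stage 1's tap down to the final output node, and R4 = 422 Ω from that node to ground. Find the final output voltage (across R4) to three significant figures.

Stage 2 presents R3+R4 = 1084 Ω as a load on stage 1's tap.
Stage 1's lower leg becomes R2‖(R3+R4) = 967.6 Ω, so V_mid = 12.6 × 967.6/1788 = 6.820 V.
Stage 2 is itself unloaded: V_out = V_mid × R4/(R3+R4) = 6.820 × 422/1084 = 2.66 V.

V_out ≈ 2.66 V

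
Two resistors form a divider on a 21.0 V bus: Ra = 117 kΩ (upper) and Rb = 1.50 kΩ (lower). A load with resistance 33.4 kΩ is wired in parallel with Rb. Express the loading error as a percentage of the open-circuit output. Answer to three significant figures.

The divider's output (Thévenin) resistance is Ra‖Rb = 1.481 kΩ.
Fractional drop under load = R_th/(R_th + R_L) = 1.481 / (1.481 + 33.4) = 0.04246.
So the output falls by 4.25 %.

4.25 %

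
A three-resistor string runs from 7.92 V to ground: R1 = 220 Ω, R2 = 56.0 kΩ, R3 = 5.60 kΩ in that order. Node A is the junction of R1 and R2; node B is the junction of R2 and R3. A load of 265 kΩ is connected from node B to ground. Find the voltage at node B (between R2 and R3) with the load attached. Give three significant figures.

At node B, R3 is in parallel with the load: R3‖R_L = 5484 Ω.
Below node A the resistance is R2 + (R3‖R_L) = 61480 Ω, so V_A = 7.92 × 61480/61700 = 7.892 V.
Then V_B = V_A × (R3‖R_L)/(R2 + R3‖R_L) = 7.892 × 5484/61480 = 0.704 V.

V ≈ 0.704 V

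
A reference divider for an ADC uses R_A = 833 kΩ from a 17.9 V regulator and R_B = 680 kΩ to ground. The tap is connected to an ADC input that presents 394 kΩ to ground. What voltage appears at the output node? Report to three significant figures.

The load sits in parallel with R_B: R_B‖R_L = (680 × 394) / (680 + 394) = 249.5 kΩ.
V_out = 17.9 × 249.5 / (833 + 249.5) = 17.9 × 249.5/1082 = 4.13 V.

V_out ≈ 4.13 V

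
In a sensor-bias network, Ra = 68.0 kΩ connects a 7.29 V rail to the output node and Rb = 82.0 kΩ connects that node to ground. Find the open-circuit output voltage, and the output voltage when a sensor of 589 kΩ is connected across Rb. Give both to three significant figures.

Unloaded: 3.99 V; loaded: 3.75 V

Open-circuit: V = 7.29 × 82.0/(68.0 + 82.0) = 3.99 V.
With the load, Rb becomes Rb‖R_L = 71.98 kΩ, so V = 7.29 × 71.98/140.0 = 3.75 V.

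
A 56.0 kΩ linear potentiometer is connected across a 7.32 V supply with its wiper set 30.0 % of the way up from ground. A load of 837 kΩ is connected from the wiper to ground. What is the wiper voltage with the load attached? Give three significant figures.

V ≈ 2.17 V

The wiper splits the pot into (1−α)R = 39.20 kΩ above and αR = 16.80 kΩ below.
Lower section ‖ load = 16.47 kΩ.
V_wiper = 7.32 × 16.47/(39.20 + 16.47) = 2.17 V.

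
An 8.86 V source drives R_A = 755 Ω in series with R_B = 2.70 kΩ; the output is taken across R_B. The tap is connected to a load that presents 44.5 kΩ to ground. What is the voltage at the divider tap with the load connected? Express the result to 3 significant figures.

The load sits in parallel with R_B: R_B‖R_L = (2700 × 44500) / (2700 + 44500) = 2546 Ω.
V_out = 8.86 × 2546 / (755 + 2546) = 8.86 × 2546/3301 = 6.83 V.

V_out ≈ 6.83 V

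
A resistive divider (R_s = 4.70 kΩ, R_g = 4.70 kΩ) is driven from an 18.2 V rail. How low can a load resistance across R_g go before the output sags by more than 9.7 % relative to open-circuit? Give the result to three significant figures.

R_L(min) ≈ 21.9 kΩ

Output resistance R_th = R_s‖R_g = (4.70 × 4.70)/9.400 = 2.350 kΩ.
The fractional drop is R_th/(R_th + R_L); requiring this ≤ 0.0970 gives R_L ≥ R_th(1/0.0970 − 1) = 2.350 × 9.309 = 21.9 kΩ.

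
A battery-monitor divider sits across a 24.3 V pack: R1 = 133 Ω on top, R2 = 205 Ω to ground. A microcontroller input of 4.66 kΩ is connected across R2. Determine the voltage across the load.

The load sits in parallel with R2: R2‖R_L = (205 × 4660) / (205 + 4660) = 196.4 Ω.
V_out = 24.3 × 196.4 / (133 + 196.4) = 24.3 × 196.4/329.4 = 14.5 V.

V_out ≈ 14.5 V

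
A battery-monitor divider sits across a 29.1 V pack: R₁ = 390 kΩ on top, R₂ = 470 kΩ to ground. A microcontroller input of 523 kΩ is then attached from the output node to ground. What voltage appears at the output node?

V_out ≈ 11.3 V

The load sits in parallel with R₂: R₂‖R_L = (470 × 523) / (470 + 523) = 247.5 kΩ.
V_out = 29.1 × 247.5 / (390 + 247.5) = 29.1 × 247.5/637.5 = 11.3 V.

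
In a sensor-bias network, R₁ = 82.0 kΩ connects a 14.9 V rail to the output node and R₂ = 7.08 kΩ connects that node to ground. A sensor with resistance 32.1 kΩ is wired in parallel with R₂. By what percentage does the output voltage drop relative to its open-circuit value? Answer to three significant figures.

16.9 %

Unloaded V = 14.9 × 7.08/89.08 = 1.184 V.
Loaded: R₂‖R_L = 5.801 kΩ, giving V = 14.9 × 5.801/87.80 = 0.9844 V.
Drop = (1.184 − 0.9844) / 1.184 = 16.9 %.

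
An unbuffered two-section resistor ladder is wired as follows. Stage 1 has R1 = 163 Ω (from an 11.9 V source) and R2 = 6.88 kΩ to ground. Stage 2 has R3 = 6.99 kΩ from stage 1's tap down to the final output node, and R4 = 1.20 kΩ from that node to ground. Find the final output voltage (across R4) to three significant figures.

V_out ≈ 1.67 V

Stage 2 presents R3+R4 = 8190 Ω as a load on stage 1's tap.
Stage 1's lower leg becomes R2‖(R3+R4) = 3739 Ω, so V_mid = 11.9 × 3739/3902 = 11.40 V.
Stage 2 is itself unloaded: V_out = V_mid × R4/(R3+R4) = 11.40 × 1200/8190 = 1.67 V.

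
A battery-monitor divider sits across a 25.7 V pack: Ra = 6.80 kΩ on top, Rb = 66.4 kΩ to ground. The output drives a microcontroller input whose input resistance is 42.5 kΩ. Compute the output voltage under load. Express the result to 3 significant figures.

The load sits in parallel with Rb: Rb‖R_L = (66.4 × 42.5) / (66.4 + 42.5) = 25.91 kΩ.
V_out = 25.7 × 25.91 / (6.80 + 25.91) = 25.7 × 25.91/32.71 = 20.4 V.

V_out ≈ 20.4 V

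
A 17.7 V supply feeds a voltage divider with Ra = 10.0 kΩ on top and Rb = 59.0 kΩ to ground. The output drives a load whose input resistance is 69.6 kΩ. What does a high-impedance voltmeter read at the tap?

V_out ≈ 13.5 V

The load sits in parallel with Rb: Rb‖R_L = (59.0 × 69.6) / (59.0 + 69.6) = 31.93 kΩ.
V_out = 17.7 × 31.93 / (10.0 + 31.93) = 17.7 × 31.93/41.93 = 13.5 V.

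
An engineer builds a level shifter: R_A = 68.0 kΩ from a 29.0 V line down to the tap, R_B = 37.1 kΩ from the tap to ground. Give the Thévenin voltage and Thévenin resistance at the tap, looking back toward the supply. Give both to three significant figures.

V_th is the open-circuit tap voltage: 29.0 × 37.1/(68.0 + 37.1) = 10.2 V.
With the supply zeroed, R_A and R_B appear in parallel from the tap: R_th = R_A‖R_B = (68.0 × 37.1)/105.1 = 24.0 kΩ.

V_th = 10.2 V, R_th = 24.0 kΩ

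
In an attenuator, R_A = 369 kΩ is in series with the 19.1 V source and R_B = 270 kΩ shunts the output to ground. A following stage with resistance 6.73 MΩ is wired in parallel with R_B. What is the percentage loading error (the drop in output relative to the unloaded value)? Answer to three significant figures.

The divider's output (Thévenin) resistance is R_A‖R_B = 155.9 kΩ.
Fractional drop under load = R_th/(R_th + R_L) = 155.9 / (155.9 + 6730) = 0.02264.
So the output falls by 2.26 %.

2.26 %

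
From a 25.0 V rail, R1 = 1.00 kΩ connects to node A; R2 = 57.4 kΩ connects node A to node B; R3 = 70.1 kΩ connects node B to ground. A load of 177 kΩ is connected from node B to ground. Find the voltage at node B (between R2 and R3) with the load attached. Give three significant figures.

At node B, R3 is in parallel with the load: R3‖R_L = 50.21 kΩ.
Below node A the resistance is R2 + (R3‖R_L) = 107.6 kΩ, so V_A = 25.0 × 107.6/108.6 = 24.77 V.
Then V_B = V_A × (R3‖R_L)/(R2 + R3‖R_L) = 24.77 × 50.21/107.6 = 11.6 V.

V ≈ 11.6 V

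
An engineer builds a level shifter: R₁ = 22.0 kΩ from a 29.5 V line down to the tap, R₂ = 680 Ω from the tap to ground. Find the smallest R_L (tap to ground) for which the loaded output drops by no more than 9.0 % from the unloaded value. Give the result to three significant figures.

Output resistance R_th = R₁‖R₂ = (22000 × 680)/22680 = 659.6 Ω.
The fractional drop is R_th/(R_th + R_L); requiring this ≤ 0.0900 gives R_L ≥ R_th(1/0.0900 − 1) = 659.6 × 10.11 = 6.67 kΩ.

R_L(min) ≈ 6.67 kΩ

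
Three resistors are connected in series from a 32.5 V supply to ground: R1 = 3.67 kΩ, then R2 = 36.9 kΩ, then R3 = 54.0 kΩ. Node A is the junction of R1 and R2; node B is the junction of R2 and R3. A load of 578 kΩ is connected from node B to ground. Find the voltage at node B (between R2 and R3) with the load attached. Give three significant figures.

V ≈ 17.8 V

At node B, R3 is in parallel with the load: R3‖R_L = 49.39 kΩ.
Below node A the resistance is R2 + (R3‖R_L) = 86.29 kΩ, so V_A = 32.5 × 86.29/89.96 = 31.17 V.
Then V_B = V_A × (R3‖R_L)/(R2 + R3‖R_L) = 31.17 × 49.39/86.29 = 17.8 V.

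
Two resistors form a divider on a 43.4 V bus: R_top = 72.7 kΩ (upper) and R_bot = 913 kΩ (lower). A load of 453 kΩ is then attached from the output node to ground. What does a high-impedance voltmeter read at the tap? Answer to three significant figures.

V_out ≈ 35.0 V

The load sits in parallel with R_bot: R_bot‖R_L = (913 × 453) / (913 + 453) = 302.8 kΩ.
V_out = 43.4 × 302.8 / (72.7 + 302.8) = 43.4 × 302.8/375.5 = 35.0 V.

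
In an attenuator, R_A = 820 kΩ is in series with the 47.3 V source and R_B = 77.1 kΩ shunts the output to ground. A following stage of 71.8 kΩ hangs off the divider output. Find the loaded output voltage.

The load sits in parallel with R_B: R_B‖R_L = (77.1 × 71.8) / (77.1 + 71.8) = 37.18 kΩ.
V_out = 47.3 × 37.18 / (820 + 37.18) = 47.3 × 37.18/857.2 = 2.05 V.

V_out ≈ 2.05 V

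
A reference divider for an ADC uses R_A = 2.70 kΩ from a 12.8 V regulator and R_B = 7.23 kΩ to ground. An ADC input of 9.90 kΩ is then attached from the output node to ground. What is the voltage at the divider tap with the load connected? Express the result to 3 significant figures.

V_out ≈ 7.78 V

The load sits in parallel with R_B: R_B‖R_L = (7.23 × 9.90) / (7.23 + 9.90) = 4.178 kΩ.
V_out = 12.8 × 4.178 / (2.70 + 4.178) = 12.8 × 4.178/6.878 = 7.78 V.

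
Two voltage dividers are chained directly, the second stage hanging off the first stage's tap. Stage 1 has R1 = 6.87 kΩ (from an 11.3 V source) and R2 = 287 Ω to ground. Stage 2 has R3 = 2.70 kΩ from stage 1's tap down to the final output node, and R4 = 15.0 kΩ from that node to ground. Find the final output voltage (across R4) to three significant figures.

V_out ≈ 0.378 V

Stage 2 presents R3+R4 = 17700 Ω as a load on stage 1's tap.
Stage 1's lower leg becomes R2‖(R3+R4) = 282.4 Ω, so V_mid = 11.3 × 282.4/7152 = 0.4462 V.
Stage 2 is itself unloaded: V_out = V_mid × R4/(R3+R4) = 0.4462 × 15000/17700 = 0.378 V.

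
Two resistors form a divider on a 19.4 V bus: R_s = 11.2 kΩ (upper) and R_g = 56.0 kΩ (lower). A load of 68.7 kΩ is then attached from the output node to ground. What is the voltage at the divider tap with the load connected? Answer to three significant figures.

V_out ≈ 14.2 V

The load sits in parallel with R_g: R_g‖R_L = (56.0 × 68.7) / (56.0 + 68.7) = 30.85 kΩ.
V_out = 19.4 × 30.85 / (11.2 + 30.85) = 19.4 × 30.85/42.05 = 14.2 V.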